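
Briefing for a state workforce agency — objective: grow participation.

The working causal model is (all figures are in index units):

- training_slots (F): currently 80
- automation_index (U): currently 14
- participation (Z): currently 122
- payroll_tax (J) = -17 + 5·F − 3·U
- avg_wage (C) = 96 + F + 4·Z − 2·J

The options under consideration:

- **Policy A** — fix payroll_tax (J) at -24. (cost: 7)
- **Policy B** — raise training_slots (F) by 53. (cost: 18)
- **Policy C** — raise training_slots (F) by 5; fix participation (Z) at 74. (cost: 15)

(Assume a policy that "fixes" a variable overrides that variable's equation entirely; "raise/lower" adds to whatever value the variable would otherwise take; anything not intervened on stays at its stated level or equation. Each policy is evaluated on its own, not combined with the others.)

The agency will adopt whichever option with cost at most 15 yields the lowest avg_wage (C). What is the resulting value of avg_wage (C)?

Policy A (J := -24):
  F = 80
  U = 14
  Z = 122
  J = -24
  C = 96 + 80 + 4·122 − 2·(-24) = 712
Policy C (F + 5, Z := 74):
  F = 80 + 5 = 85
  U = 14
  Z = 74
  J = -17 + 5·85 − 3·14 = 366
  C = 96 + 85 + 4·74 − 2·366 = -255
Comparing — Policy A: C=712, Policy C: C=-255. Lowest is -255 (Policy C).

-255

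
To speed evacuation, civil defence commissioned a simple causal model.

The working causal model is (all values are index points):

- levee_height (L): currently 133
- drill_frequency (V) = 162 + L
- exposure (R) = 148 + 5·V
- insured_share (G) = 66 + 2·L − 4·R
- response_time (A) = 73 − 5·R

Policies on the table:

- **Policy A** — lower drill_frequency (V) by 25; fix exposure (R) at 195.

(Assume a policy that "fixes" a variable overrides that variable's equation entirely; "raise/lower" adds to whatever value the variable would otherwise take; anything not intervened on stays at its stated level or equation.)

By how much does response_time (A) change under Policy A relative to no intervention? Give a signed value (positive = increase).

7140

Baseline:
  L = 133
  V = 162 + 133 = 295
  R = 148 + 5·295 = 1623
  A = 73 − 5·1623 = -8042
Policy A (V − 25, R := 195):
  L = 133
  V = 162 + 133 (−25 from intervention) = 270
  R = 195
  A = 73 − 5·195 = -902
Change in A: -902 − (-8042) = 7140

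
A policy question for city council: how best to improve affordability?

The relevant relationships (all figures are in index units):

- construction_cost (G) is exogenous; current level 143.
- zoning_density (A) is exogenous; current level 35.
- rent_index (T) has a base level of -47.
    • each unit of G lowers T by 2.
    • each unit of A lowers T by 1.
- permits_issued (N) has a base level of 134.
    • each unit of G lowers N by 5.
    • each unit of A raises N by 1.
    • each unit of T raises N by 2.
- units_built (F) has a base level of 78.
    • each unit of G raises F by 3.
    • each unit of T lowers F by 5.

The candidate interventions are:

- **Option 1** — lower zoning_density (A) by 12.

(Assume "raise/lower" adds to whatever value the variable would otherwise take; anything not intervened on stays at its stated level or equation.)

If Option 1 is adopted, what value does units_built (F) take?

Option 1 (A − 12):
  G = 143
  A = 35 − 12 = 23
  T = -47 − 2·143 − 23 = -356
  F = 78 + 3·143 − 5·(-356) = 2287

2287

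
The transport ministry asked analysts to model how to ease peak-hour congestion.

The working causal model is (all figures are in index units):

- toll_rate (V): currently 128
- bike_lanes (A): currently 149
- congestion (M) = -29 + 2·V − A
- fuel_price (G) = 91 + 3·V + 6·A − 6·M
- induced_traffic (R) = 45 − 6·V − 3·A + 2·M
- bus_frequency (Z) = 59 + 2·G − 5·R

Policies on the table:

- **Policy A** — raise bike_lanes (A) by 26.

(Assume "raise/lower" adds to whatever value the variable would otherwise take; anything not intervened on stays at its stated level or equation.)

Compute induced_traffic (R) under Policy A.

-1144

Policy A (A + 26):
  V = 128
  A = 149 + 26 = 175
  M = -29 + 2·128 − 175 = 52
  R = 45 − 6·128 − 3·175 + 2·52 = -1144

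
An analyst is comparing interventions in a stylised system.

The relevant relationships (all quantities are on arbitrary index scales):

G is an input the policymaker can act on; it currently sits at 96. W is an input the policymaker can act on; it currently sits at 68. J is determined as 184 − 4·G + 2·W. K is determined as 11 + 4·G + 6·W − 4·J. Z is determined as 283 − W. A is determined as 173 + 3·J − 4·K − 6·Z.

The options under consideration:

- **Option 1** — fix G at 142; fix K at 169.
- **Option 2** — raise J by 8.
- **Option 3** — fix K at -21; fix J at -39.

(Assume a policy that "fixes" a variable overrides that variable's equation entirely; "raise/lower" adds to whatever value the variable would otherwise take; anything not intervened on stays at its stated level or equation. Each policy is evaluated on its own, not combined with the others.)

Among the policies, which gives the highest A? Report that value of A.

-1150

Option 1 (G := 142, K := 169):
  G = 142
  W = 68
  J = 184 − 4·142 + 2·68 = -248
  K = 169
  Z = 283 − 68 = 215
  A = 173 + 3·(-248) − 4·169 − 6·215 = -2537
Option 2 (J + 8):
  G = 96
  W = 68
  J = 184 − 4·96 + 2·68 (+8 from intervention) = -56
  K = 11 + 4·96 + 6·68 − 4·(-56) = 1027
  Z = 283 − 68 = 215
  A = 173 + 3·(-56) − 4·1027 − 6·215 = -5393
Option 3 (K := -21, J := -39):
  G = 96
  W = 68
  J = -39
  K = -21
  Z = 283 − 68 = 215
  A = 173 + 3·(-39) − 4·(-21) − 6·215 = -1150
Comparing — Option 1: A=-2537, Option 2: A=-5393, Option 3: A=-1150. Highest is -1150 (Option 3).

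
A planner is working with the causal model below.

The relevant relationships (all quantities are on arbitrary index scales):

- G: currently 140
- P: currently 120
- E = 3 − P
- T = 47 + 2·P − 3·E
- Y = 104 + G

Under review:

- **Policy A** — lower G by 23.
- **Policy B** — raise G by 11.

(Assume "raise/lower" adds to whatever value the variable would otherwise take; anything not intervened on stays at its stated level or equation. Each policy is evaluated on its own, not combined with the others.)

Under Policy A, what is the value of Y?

221

Policy A (G − 23):
  G = 140 − 23 = 117
  Y = 104 + 117 = 221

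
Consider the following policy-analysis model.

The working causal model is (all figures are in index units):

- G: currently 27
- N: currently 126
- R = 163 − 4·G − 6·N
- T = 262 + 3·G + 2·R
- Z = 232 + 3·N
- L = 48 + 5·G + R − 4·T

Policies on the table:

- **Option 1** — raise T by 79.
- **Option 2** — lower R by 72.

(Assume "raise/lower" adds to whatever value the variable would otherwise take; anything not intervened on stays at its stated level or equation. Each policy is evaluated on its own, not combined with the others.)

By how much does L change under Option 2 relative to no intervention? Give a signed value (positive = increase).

Baseline:
  G = 27
  N = 126
  R = 163 − 4·27 − 6·126 = -701
  T = 262 + 3·27 + 2·(-701) = -1059
  L = 48 + 5·27 + (-701) − 4·(-1059) = 3718
Option 2 (R − 72):
  G = 27
  N = 126
  R = 163 − 4·27 − 6·126 (−72 from intervention) = -773
  T = 262 + 3·27 + 2·(-773) = -1203
  L = 48 + 5·27 + (-773) − 4·(-1203) = 4222
Change in L: 4222 − 3718 = 504

504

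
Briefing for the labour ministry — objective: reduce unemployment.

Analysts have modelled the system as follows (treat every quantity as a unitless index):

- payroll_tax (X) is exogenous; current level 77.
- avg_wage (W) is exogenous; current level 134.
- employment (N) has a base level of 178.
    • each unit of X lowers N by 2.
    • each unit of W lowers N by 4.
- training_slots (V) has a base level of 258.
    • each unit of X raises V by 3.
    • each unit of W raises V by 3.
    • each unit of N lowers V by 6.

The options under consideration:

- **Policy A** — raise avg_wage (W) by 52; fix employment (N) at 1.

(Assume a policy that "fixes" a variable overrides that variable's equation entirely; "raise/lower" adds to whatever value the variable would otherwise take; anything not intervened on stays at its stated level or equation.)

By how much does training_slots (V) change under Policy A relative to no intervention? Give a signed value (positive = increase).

-2922

Baseline:
  X = 77
  W = 134
  N = 178 − 2·77 − 4·134 = -512
  V = 258 + 3·77 + 3·134 − 6·(-512) = 3963
Policy A (W + 52, N := 1):
  X = 77
  W = 134 + 52 = 186
  N = 1
  V = 258 + 3·77 + 3·186 − 6·1 = 1041
Change in V: 1041 − 3963 = -2922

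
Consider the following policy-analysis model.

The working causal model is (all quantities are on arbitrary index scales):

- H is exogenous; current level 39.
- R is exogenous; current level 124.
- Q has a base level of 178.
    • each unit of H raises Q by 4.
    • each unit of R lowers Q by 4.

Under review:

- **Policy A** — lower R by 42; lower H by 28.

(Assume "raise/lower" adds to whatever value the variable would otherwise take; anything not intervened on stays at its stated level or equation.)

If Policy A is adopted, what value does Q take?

-106

Policy A (R − 42, H − 28):
  H = 39 − 28 = 11
  R = 124 − 42 = 82
  Q = 178 + 4·11 − 4·82 = -106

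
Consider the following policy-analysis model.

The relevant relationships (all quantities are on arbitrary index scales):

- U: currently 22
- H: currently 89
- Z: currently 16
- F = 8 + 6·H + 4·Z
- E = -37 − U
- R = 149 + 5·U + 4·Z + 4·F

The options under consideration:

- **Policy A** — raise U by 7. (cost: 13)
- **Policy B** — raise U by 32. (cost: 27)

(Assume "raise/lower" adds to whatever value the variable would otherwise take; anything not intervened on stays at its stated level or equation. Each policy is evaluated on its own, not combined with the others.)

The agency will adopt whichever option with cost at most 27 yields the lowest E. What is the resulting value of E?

Policy A (U + 7):
  U = 22 + 7 = 29
  E = -37 − 29 = -66
Policy B (U + 32):
  U = 22 + 32 = 54
  E = -37 − 54 = -91
Comparing — Policy A: E=-66, Policy B: E=-91. Lowest is -91 (Policy B).

-91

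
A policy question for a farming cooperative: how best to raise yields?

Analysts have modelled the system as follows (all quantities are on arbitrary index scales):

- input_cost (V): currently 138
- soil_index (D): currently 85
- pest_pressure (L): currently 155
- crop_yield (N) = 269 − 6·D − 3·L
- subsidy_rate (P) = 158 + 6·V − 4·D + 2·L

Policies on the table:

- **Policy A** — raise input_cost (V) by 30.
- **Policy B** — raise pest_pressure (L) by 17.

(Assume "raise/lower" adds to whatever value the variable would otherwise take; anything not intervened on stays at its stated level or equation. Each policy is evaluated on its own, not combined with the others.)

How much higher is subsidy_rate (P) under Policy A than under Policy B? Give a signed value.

Policy A (V + 30):
  V = 138 + 30 = 168
  D = 85
  L = 155
  P = 158 + 6·168 − 4·85 + 2·155 = 1136
Policy B (L + 17):
  V = 138
  D = 85
  L = 155 + 17 = 172
  P = 158 + 6·138 − 4·85 + 2·172 = 990
P: 1136 − 990 = 146

146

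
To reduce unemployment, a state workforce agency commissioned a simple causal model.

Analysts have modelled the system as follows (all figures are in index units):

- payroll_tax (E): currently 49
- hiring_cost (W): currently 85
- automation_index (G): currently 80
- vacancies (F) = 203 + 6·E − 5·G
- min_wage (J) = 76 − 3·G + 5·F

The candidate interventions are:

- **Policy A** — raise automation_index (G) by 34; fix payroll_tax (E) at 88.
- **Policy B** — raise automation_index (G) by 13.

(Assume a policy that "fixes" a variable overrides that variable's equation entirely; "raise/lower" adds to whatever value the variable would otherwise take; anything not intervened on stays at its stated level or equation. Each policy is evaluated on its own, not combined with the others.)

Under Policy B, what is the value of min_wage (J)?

Policy B (G + 13):
  E = 49
  G = 80 + 13 = 93
  F = 203 + 6·49 − 5·93 = 32
  J = 76 − 3·93 + 5·32 = -43

-43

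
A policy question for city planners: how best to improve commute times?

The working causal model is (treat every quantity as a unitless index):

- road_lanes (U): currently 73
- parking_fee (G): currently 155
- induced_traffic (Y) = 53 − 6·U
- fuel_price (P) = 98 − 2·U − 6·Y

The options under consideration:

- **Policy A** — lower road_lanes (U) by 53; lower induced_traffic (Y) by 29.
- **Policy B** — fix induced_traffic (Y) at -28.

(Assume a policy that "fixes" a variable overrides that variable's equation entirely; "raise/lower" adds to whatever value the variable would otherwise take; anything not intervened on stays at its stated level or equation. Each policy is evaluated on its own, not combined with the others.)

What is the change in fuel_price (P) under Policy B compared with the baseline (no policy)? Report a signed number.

-2142

Baseline:
  U = 73
  Y = 53 − 6·73 = -385
  P = 98 − 2·73 − 6·(-385) = 2262
Policy B (Y := -28):
  U = 73
  Y = -28
  P = 98 − 2·73 − 6·(-28) = 120
Change in P: 120 − 2262 = -2142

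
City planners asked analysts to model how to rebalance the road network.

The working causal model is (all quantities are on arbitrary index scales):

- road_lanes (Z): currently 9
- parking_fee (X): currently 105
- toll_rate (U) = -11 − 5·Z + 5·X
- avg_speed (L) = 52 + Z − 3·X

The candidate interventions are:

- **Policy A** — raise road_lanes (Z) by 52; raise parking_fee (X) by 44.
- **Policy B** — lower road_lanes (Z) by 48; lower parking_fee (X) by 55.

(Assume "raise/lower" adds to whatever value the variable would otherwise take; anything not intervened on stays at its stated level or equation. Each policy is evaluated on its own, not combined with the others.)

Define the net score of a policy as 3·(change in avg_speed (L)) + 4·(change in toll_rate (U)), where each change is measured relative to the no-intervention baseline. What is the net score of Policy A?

-400

Baseline:
  Z = 9
  X = 105
  U = -11 − 5·9 + 5·105 = 469
  L = 52 + 9 − 3·105 = -254
Policy A (Z + 52, X + 44):
  Z = 9 + 52 = 61
  X = 105 + 44 = 149
  U = -11 − 5·61 + 5·149 = 429
  L = 52 + 61 − 3·149 = -334
ΔL = -334 − (-254) = -80; ΔU = 429 − 469 = -40
Score = 3·(-80) + 4·(-40) = -400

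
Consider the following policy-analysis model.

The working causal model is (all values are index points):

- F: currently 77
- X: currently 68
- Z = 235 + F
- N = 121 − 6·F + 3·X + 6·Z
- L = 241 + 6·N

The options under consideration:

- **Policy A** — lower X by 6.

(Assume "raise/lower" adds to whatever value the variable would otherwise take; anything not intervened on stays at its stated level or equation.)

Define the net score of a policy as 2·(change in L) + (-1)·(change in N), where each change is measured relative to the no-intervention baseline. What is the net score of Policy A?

-198

Baseline:
  F = 77
  X = 68
  Z = 235 + 77 = 312
  N = 121 − 6·77 + 3·68 + 6·312 = 1735
  L = 241 + 6·1735 = 10651
Policy A (X − 6):
  F = 77
  X = 68 − 6 = 62
  Z = 235 + 77 = 312
  N = 121 − 6·77 + 3·62 + 6·312 = 1717
  L = 241 + 6·1717 = 10543
ΔL = 10543 − 10651 = -108; ΔN = 1717 − 1735 = -18
Score = 2·(-108) + (-1)·(-18) = -198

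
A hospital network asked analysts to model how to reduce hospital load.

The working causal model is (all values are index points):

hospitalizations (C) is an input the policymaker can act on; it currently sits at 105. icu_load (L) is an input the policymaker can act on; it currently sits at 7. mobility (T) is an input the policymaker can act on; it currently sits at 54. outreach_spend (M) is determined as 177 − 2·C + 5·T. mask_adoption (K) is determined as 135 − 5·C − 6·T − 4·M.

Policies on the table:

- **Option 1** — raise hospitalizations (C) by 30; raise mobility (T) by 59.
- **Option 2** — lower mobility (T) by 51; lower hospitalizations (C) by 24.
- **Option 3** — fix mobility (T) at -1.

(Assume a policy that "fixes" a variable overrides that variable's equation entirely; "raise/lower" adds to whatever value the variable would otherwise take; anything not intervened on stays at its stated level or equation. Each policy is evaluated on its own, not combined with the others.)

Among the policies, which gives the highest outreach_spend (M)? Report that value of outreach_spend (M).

472

Option 1 (C + 30, T + 59):
  C = 105 + 30 = 135
  T = 54 + 59 = 113
  M = 177 − 2·135 + 5·113 = 472
Option 2 (T − 51, C − 24):
  C = 105 − 24 = 81
  T = 54 − 51 = 3
  M = 177 − 2·81 + 5·3 = 30
Option 3 (T := -1):
  C = 105
  T = -1
  M = 177 − 2·105 + 5·(-1) = -38
Comparing — Option 1: M=472, Option 2: M=30, Option 3: M=-38. Highest is 472 (Option 1).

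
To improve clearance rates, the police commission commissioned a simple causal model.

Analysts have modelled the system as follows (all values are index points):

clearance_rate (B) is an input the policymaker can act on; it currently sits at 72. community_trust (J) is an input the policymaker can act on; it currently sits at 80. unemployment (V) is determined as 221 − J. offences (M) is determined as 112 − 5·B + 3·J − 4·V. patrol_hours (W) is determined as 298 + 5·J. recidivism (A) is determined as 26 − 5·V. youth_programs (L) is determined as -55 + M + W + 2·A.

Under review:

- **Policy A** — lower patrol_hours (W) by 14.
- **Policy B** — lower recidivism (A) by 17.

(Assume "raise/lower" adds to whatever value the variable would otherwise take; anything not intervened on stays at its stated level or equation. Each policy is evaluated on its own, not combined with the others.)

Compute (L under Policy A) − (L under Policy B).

Policy A (W − 14):
  B = 72
  J = 80
  V = 221 − 80 = 141
  M = 112 − 5·72 + 3·80 − 4·141 = -572
  W = 298 + 5·80 (−14 from intervention) = 684
  A = 26 − 5·141 = -679
  L = -55 + (-572) + 684 + 2·(-679) = -1301
Policy B (A − 17):
  B = 72
  J = 80
  V = 221 − 80 = 141
  M = 112 − 5·72 + 3·80 − 4·141 = -572
  W = 298 + 5·80 = 698
  A = 26 − 5·141 (−17 from intervention) = -696
  L = -55 + (-572) + 698 + 2·(-696) = -1321
L: -1301 − (-1321) = 20

20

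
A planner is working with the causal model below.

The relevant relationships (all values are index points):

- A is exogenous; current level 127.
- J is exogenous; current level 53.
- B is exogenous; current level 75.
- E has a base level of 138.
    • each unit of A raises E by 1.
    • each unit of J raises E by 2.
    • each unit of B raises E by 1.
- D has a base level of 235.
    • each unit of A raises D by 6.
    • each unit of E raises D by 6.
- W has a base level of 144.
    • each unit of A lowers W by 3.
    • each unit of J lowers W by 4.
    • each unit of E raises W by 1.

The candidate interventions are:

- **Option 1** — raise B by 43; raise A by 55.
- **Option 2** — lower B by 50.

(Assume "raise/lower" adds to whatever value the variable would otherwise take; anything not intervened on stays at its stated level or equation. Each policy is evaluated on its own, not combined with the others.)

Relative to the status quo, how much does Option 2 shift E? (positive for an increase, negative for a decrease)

Baseline:
  A = 127
  J = 53
  B = 75
  E = 138 + 127 + 2·53 + 75 = 446
Option 2 (B − 50):
  A = 127
  J = 53
  B = 75 − 50 = 25
  E = 138 + 127 + 2·53 + 25 = 396
Change in E: 396 − 446 = -50

-50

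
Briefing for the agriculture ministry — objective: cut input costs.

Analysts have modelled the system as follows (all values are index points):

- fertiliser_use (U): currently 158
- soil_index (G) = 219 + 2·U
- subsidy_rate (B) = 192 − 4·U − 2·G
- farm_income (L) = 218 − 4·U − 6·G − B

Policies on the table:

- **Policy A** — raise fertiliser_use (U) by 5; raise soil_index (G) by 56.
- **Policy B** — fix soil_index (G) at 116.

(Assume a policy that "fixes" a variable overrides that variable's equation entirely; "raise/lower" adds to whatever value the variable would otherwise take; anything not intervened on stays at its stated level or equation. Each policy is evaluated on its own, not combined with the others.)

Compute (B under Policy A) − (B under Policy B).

-990

Policy A (U + 5, G + 56):
  U = 158 + 5 = 163
  G = 219 + 2·163 (+56 from intervention) = 601
  B = 192 − 4·163 − 2·601 = -1662
Policy B (G := 116):
  U = 158
  G = 116
  B = 192 − 4·158 − 2·116 = -672
B: -1662 − (-672) = -990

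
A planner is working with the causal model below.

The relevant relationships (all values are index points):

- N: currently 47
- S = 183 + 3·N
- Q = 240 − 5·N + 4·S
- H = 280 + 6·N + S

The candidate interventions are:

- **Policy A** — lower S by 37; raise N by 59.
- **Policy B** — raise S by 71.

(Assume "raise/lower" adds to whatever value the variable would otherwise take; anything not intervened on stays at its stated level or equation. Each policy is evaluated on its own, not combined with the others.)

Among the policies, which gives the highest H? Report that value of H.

1380

Policy A (S − 37, N + 59):
  N = 47 + 59 = 106
  S = 183 + 3·106 (−37 from intervention) = 464
  H = 280 + 6·106 + 464 = 1380
Policy B (S + 71):
  N = 47
  S = 183 + 3·47 (+71 from intervention) = 395
  H = 280 + 6·47 + 395 = 957
Comparing — Policy A: H=1380, Policy B: H=957. Highest is 1380 (Policy A).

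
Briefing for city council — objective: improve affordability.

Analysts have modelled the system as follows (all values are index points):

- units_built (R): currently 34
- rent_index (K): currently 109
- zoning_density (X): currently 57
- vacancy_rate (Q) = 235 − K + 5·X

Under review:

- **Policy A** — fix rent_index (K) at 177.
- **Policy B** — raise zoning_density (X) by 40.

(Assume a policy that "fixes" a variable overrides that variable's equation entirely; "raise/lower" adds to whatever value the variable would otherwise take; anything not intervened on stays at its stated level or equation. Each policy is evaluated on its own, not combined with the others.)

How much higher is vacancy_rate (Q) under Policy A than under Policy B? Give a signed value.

Policy A (K := 177):
  K = 177
  X = 57
  Q = 235 − 177 + 5·57 = 343
Policy B (X + 40):
  K = 109
  X = 57 + 40 = 97
  Q = 235 − 109 + 5·97 = 611
Q: 343 − 611 = -268

-268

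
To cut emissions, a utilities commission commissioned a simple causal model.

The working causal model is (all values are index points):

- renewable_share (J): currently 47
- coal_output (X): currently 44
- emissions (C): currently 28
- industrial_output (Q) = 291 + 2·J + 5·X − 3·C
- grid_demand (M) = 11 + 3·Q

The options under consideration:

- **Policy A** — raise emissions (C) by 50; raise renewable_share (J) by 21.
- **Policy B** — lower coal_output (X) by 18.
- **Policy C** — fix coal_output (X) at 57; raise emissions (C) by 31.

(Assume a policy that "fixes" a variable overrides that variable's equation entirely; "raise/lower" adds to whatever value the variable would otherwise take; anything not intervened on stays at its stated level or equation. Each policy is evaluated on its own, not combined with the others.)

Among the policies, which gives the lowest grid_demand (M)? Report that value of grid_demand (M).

Policy A (C + 50, J + 21):
  J = 47 + 21 = 68
  X = 44
  C = 28 + 50 = 78
  Q = 291 + 2·68 + 5·44 − 3·78 = 413
  M = 11 + 3·413 = 1250
Policy B (X − 18):
  J = 47
  X = 44 − 18 = 26
  C = 28
  Q = 291 + 2·47 + 5·26 − 3·28 = 431
  M = 11 + 3·431 = 1304
Policy C (X := 57, C + 31):
  J = 47
  X = 57
  C = 28 + 31 = 59
  Q = 291 + 2·47 + 5·57 − 3·59 = 493
  M = 11 + 3·493 = 1490
Comparing — Policy A: M=1250, Policy B: M=1304, Policy C: M=1490. Lowest is 1250 (Policy A).

1250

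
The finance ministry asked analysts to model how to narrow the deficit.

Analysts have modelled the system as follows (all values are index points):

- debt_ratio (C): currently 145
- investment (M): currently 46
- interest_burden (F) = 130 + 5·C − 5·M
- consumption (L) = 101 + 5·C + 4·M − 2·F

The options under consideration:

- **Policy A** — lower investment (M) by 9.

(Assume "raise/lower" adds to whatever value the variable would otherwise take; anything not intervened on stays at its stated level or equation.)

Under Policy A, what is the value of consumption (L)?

-366

Policy A (M − 9):
  C = 145
  M = 46 − 9 = 37
  F = 130 + 5·145 − 5·37 = 670
  L = 101 + 5·145 + 4·37 − 2·670 = -366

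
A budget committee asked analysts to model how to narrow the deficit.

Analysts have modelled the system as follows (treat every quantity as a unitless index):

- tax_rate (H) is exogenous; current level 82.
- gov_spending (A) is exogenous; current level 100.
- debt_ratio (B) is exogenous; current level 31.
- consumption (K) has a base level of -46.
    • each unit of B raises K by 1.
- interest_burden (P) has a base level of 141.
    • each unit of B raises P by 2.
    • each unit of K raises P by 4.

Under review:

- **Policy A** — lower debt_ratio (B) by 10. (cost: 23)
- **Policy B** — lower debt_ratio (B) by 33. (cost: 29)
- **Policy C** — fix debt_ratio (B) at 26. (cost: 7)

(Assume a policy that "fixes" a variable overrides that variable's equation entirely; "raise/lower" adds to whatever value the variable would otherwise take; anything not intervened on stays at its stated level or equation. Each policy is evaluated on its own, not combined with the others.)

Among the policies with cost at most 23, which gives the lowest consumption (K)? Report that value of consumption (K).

-25

Policy A (B − 10):
  B = 31 − 10 = 21
  K = -46 + 21 = -25
Policy C (B := 26):
  B = 26
  K = -46 + 26 = -20
Comparing — Policy A: K=-25, Policy C: K=-20. Lowest is -25 (Policy A).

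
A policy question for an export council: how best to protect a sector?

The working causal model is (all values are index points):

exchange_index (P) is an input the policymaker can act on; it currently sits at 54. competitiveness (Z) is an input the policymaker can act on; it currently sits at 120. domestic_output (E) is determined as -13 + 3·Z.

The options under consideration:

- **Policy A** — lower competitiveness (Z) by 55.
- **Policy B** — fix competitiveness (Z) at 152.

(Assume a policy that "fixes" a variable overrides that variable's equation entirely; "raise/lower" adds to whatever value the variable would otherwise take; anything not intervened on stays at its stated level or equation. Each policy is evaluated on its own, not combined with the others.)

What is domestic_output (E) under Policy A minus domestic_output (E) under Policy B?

-261

Policy A (Z − 55):
  Z = 120 − 55 = 65
  E = -13 + 3·65 = 182
Policy B (Z := 152):
  Z = 152
  E = -13 + 3·152 = 443
E: 182 − 443 = -261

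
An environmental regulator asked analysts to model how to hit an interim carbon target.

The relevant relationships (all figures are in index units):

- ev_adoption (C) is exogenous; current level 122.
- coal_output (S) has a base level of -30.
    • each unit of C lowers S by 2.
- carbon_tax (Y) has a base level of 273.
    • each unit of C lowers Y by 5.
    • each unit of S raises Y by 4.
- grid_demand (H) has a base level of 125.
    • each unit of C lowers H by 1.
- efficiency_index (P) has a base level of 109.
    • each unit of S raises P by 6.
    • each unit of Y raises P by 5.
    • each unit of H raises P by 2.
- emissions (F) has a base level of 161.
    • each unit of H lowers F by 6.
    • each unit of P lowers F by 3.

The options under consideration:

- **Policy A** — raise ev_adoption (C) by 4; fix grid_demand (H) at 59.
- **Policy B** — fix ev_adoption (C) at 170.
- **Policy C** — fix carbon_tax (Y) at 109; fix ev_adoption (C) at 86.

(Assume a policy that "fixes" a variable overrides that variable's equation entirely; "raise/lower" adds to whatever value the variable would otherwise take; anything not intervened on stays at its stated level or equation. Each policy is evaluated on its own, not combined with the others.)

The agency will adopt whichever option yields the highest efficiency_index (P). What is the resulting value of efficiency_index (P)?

Policy A (C + 4, H := 59):
  C = 122 + 4 = 126
  S = -30 − 2·126 = -282
  Y = 273 − 5·126 + 4·(-282) = -1485
  H = 59
  P = 109 + 6·(-282) + 5·(-1485) + 2·59 = -8890
Policy B (C := 170):
  C = 170
  S = -30 − 2·170 = -370
  Y = 273 − 5·170 + 4·(-370) = -2057
  H = 125 − 170 = -45
  P = 109 + 6·(-370) + 5·(-2057) + 2·(-45) = -12486
Policy C (Y := 109, C := 86):
  C = 86
  S = -30 − 2·86 = -202
  Y = 109
  H = 125 − 86 = 39
  P = 109 + 6·(-202) + 5·109 + 2·39 = -480
Comparing — Policy A: P=-8890, Policy B: P=-12486, Policy C: P=-480. Highest is -480 (Policy C).

-480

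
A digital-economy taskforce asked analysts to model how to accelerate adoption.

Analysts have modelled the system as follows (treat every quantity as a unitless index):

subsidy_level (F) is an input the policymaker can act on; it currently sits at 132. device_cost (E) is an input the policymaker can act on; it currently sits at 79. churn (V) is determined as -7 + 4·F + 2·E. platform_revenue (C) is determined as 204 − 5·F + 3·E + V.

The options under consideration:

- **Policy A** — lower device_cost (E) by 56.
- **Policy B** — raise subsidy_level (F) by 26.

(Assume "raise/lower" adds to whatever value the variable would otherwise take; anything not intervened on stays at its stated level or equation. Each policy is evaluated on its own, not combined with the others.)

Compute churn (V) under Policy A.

Policy A (E − 56):
  F = 132
  E = 79 − 56 = 23
  V = -7 + 4·132 + 2·23 = 567

567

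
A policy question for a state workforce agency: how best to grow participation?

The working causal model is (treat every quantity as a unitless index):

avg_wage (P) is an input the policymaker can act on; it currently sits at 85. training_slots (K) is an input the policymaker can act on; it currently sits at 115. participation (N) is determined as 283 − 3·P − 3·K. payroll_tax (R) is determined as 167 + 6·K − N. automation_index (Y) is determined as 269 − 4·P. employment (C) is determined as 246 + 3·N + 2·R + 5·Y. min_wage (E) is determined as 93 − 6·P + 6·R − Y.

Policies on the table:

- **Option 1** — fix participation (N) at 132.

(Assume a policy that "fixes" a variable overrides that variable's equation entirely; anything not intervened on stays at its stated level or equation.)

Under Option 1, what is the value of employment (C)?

Option 1 (N := 132):
  P = 85
  K = 115
  N = 132
  R = 167 + 6·115 − 132 = 725
  Y = 269 − 4·85 = -71
  C = 246 + 3·132 + 2·725 + 5·(-71) = 1737

1737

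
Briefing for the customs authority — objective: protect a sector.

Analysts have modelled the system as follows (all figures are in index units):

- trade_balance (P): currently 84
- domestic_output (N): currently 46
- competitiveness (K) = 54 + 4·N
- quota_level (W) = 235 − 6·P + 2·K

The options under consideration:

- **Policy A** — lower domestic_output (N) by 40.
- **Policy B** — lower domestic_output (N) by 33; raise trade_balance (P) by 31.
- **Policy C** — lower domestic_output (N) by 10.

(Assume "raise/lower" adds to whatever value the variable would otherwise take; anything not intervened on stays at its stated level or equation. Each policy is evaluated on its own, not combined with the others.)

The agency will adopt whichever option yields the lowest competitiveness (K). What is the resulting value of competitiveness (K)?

78

Policy A (N − 40):
  N = 46 − 40 = 6
  K = 54 + 4·6 = 78
Policy B (N − 33, P + 31):
  N = 46 − 33 = 13
  K = 54 + 4·13 = 106
Policy C (N − 10):
  N = 46 − 10 = 36
  K = 54 + 4·36 = 198
Comparing — Policy A: K=78, Policy B: K=106, Policy C: K=198. Lowest is 78 (Policy A).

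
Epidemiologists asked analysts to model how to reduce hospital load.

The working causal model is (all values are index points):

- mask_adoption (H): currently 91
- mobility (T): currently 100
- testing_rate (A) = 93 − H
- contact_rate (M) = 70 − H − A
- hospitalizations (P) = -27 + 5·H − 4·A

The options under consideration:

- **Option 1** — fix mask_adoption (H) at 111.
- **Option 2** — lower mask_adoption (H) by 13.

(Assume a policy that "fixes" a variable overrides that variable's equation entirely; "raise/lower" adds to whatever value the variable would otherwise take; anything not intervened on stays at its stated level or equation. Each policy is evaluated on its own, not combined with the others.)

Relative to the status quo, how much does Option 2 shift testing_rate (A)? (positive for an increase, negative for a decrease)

Baseline:
  H = 91
  A = 93 − 91 = 2
Option 2 (H − 13):
  H = 91 − 13 = 78
  A = 93 − 78 = 15
Change in A: 15 − 2 = 13

13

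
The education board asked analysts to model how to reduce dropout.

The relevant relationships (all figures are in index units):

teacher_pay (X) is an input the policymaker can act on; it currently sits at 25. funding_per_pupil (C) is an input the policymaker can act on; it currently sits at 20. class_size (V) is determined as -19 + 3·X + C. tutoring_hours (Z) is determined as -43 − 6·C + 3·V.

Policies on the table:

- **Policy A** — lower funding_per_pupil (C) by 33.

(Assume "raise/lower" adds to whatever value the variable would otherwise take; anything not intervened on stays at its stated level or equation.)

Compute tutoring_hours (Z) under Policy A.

Policy A (C − 33):
  X = 25
  C = 20 − 33 = -13
  V = -19 + 3·25 + (-13) = 43
  Z = -43 − 6·(-13) + 3·43 = 164

164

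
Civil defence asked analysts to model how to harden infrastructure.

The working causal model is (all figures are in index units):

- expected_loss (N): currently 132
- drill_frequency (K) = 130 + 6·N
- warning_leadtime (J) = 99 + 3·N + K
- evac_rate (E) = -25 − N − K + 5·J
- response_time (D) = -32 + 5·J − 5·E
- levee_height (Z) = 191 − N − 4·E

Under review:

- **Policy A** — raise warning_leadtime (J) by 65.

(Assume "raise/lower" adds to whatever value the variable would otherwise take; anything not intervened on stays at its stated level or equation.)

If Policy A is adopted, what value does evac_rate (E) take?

Policy A (J + 65):
  N = 132
  K = 130 + 6·132 = 922
  J = 99 + 3·132 + 922 (+65 from intervention) = 1482
  E = -25 − 132 − 922 + 5·1482 = 6331

6331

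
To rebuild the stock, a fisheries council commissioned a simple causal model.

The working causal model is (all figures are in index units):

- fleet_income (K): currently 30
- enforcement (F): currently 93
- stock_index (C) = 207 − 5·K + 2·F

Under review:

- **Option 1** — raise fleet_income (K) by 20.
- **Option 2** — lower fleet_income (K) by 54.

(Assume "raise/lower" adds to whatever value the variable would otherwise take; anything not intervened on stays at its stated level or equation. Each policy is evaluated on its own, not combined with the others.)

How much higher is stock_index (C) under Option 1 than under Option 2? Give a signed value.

-370

Option 1 (K + 20):
  K = 30 + 20 = 50
  F = 93
  C = 207 − 5·50 + 2·93 = 143
Option 2 (K − 54):
  K = 30 − 54 = -24
  F = 93
  C = 207 − 5·(-24) + 2·93 = 513
C: 143 − 513 = -370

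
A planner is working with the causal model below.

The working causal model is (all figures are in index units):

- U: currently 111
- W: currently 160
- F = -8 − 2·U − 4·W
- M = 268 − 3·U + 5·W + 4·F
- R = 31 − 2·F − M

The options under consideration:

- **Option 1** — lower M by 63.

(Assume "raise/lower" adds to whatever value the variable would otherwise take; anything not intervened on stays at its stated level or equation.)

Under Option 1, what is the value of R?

Option 1 (M − 63):
  U = 111
  W = 160
  F = -8 − 2·111 − 4·160 = -870
  M = 268 − 3·111 + 5·160 + 4·(-870) (−63 from intervention) = -2808
  R = 31 − 2·(-870) − (-2808) = 4579

4579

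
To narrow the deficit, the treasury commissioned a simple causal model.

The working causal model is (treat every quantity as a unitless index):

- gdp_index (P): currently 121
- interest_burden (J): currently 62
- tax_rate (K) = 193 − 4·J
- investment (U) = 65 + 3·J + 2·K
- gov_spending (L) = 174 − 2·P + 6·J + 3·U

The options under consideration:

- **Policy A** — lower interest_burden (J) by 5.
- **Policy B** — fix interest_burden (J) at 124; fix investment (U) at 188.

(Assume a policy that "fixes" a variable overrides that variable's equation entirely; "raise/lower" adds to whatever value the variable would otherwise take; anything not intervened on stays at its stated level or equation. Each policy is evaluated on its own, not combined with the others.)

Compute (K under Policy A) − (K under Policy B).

Policy A (J − 5):
  J = 62 − 5 = 57
  K = 193 − 4·57 = -35
Policy B (J := 124, U := 188):
  J = 124
  K = 193 − 4·124 = -303
K: -35 − (-303) = 268

268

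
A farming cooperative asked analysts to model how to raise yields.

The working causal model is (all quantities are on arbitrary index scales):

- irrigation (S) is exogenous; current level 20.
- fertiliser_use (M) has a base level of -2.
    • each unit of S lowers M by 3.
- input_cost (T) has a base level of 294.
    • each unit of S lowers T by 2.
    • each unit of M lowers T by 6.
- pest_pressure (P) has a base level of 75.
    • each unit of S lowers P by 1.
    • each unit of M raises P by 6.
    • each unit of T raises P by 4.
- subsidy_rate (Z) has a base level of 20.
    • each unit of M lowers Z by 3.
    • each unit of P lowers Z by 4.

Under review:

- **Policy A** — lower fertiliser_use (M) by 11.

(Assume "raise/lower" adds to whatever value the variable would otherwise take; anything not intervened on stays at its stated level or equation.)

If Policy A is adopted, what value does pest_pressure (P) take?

2385

Policy A (M − 11):
  S = 20
  M = -2 − 3·20 (−11 from intervention) = -73
  T = 294 − 2·20 − 6·(-73) = 692
  P = 75 − 20 + 6·(-73) + 4·692 = 2385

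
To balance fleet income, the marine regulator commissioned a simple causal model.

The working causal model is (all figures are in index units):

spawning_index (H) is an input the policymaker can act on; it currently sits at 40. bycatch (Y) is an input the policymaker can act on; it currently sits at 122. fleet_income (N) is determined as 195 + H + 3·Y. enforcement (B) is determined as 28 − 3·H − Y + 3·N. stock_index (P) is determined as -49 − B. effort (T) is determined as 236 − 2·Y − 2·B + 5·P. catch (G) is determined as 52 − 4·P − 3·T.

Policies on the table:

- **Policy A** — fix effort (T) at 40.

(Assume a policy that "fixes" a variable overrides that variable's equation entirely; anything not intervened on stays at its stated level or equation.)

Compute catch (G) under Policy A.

Policy A (T := 40):
  H = 40
  Y = 122
  N = 195 + 40 + 3·122 = 601
  B = 28 − 3·40 − 122 + 3·601 = 1589
  P = -49 − 1589 = -1638
  T = 40
  G = 52 − 4·(-1638) − 3·40 = 6484

6484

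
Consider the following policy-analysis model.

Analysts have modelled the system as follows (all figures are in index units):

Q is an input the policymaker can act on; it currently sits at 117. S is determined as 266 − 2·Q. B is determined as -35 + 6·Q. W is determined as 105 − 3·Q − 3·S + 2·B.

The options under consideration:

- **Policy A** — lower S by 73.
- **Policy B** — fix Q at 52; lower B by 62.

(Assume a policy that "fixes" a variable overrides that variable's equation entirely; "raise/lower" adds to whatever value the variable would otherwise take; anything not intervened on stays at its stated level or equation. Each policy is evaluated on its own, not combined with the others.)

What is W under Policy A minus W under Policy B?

1318

Policy A (S − 73):
  Q = 117
  S = 266 − 2·117 (−73 from intervention) = -41
  B = -35 + 6·117 = 667
  W = 105 − 3·117 − 3·(-41) + 2·667 = 1211
Policy B (Q := 52, B − 62):
  Q = 52
  S = 266 − 2·52 = 162
  B = -35 + 6·52 (−62 from intervention) = 215
  W = 105 − 3·52 − 3·162 + 2·215 = -107
W: 1211 − (-107) = 1318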